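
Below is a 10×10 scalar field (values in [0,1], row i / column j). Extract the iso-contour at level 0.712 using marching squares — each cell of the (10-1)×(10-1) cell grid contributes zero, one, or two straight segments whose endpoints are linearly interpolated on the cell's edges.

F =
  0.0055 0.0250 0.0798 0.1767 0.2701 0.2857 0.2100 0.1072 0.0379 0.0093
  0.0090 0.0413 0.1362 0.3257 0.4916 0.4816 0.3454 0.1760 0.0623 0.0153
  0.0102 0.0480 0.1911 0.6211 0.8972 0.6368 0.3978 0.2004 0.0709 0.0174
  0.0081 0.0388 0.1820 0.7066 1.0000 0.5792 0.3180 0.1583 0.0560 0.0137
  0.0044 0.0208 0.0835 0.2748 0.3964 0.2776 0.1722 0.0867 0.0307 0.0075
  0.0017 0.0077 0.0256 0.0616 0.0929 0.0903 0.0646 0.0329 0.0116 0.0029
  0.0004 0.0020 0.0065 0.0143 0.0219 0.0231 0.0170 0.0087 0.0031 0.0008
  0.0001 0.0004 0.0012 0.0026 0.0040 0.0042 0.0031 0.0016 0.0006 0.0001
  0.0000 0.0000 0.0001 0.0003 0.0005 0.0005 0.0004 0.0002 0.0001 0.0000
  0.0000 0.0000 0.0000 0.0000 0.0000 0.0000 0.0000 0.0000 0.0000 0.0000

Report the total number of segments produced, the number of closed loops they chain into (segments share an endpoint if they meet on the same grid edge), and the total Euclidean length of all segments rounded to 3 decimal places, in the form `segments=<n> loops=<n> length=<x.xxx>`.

segments=6 loops=1 length=5.630

cell (1,3): code 0100 → (1.543,4.000)–(2.000,3.329)
cell (1,4): code 1000 → (2.000,4.711)–(1.543,4.000)
cell (2,3): code 0110 → (2.000,3.329)–(3.000,3.018)
cell (2,4): code 1001 → (3.000,4.684)–(2.000,4.711)
cell (3,3): code 0010 → (3.000,3.018)–(3.477,4.000)
cell (3,4): code 0001 → (3.477,4.000)–(3.000,4.684)
total: 6 segments, chained into 1 closed loop(s), length Σ = 5.629885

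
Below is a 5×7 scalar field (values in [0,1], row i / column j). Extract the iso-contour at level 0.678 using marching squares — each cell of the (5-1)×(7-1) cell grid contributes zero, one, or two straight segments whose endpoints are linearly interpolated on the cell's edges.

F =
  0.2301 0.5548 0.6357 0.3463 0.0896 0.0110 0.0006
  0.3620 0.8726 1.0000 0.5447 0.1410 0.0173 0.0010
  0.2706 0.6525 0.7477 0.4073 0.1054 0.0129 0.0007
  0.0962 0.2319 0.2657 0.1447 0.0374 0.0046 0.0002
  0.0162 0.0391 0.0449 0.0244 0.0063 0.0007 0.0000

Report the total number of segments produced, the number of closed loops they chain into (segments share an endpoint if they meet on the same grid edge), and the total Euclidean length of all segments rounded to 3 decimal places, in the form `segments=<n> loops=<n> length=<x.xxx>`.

cell (0,0): code 0100 → (0.388,1.000)–(1.000,0.619)
cell (0,1): code 1100 → (0.116,2.000)–(0.388,1.000)
cell (0,2): code 1000 → (1.000,2.707)–(0.116,2.000)
cell (1,0): code 0010 → (1.000,0.619)–(1.884,1.000)
cell (1,1): code 0111 → (1.884,1.000)–(2.000,1.268)
cell (1,2): code 1001 → (2.000,2.205)–(1.000,2.707)
cell (2,1): code 0010 → (2.000,1.268)–(2.145,2.000)
cell (2,2): code 0001 → (2.145,2.000)–(2.000,2.205)
total: 8 segments, chained into 1 closed loop(s), length Σ = 6.260196

segments=8 loops=1 length=6.260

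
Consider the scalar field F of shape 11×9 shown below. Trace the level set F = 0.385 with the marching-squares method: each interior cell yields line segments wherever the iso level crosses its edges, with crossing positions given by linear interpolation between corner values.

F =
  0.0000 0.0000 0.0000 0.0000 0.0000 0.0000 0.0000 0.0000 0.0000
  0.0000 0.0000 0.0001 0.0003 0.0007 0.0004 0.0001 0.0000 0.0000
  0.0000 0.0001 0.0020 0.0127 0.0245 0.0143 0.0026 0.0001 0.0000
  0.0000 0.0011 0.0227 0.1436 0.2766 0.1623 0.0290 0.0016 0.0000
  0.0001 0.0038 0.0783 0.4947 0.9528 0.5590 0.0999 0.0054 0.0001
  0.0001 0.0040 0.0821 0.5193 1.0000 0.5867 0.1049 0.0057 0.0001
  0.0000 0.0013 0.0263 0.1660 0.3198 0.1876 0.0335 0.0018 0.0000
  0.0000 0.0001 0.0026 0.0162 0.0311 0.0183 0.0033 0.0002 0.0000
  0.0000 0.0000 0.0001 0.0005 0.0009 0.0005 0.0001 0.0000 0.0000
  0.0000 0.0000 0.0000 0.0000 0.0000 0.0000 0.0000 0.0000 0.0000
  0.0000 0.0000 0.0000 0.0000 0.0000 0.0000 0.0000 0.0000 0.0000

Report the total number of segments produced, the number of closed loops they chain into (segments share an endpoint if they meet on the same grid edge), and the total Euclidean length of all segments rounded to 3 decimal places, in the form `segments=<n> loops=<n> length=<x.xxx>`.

segments=10 loops=1 length=8.549

cell (3,2): code 0100 → (3.688,3.000)–(4.000,2.737)
cell (3,3): code 1100 → (3.160,4.000)–(3.688,3.000)
cell (3,4): code 1100 → (3.561,5.000)–(3.160,4.000)
cell (3,5): code 1000 → (4.000,5.379)–(3.561,5.000)
cell (4,2): code 0110 → (4.000,2.737)–(5.000,2.693)
cell (4,5): code 1001 → (5.000,5.419)–(4.000,5.379)
cell (5,2): code 0010 → (5.000,2.693)–(5.380,3.000)
cell (5,3): code 0011 → (5.380,3.000)–(5.904,4.000)
cell (5,4): code 0011 → (5.904,4.000)–(5.505,5.000)
cell (5,5): code 0001 → (5.505,5.000)–(5.000,5.419)
total: 10 segments, chained into 1 closed loop(s), length Σ = 8.548567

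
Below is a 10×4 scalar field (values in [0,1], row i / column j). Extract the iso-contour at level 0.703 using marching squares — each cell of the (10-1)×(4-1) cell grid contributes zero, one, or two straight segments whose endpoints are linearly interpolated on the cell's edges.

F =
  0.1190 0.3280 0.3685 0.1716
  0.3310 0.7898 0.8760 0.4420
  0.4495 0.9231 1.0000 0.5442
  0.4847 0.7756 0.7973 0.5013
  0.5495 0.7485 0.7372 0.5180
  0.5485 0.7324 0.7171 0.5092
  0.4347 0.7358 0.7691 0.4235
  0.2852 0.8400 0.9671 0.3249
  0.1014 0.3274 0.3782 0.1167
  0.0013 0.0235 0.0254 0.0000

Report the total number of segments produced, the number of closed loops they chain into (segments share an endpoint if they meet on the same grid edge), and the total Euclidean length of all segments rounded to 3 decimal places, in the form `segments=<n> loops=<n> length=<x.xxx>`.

cell (0,0): code 0100 → (0.812,1.000)–(1.000,0.811)
cell (0,1): code 1100 → (0.659,2.000)–(0.812,1.000)
cell (0,2): code 1000 → (1.000,2.399)–(0.659,2.000)
cell (1,0): code 0110 → (1.000,0.811)–(2.000,0.535)
cell (1,2): code 1001 → (2.000,2.652)–(1.000,2.399)
cell (2,0): code 0110 → (2.000,0.535)–(3.000,0.750)
cell (2,2): code 1001 → (3.000,2.319)–(2.000,2.652)
cell (3,0): code 0110 → (3.000,0.750)–(4.000,0.771)
cell (3,2): code 1001 → (4.000,2.156)–(3.000,2.319)
cell (4,0): code 0110 → (4.000,0.771)–(5.000,0.840)
cell (4,2): code 1001 → (5.000,2.068)–(4.000,2.156)
cell (5,0): code 0110 → (5.000,0.840)–(6.000,0.891)
cell (5,2): code 1001 → (6.000,2.191)–(5.000,2.068)
cell (6,0): code 0110 → (6.000,0.891)–(7.000,0.753)
cell (6,2): code 1001 → (7.000,2.411)–(6.000,2.191)
cell (7,0): code 0010 → (7.000,0.753)–(7.267,1.000)
cell (7,1): code 0011 → (7.267,1.000)–(7.448,2.000)
cell (7,2): code 0001 → (7.448,2.000)–(7.000,2.411)
total: 18 segments, chained into 1 closed loop(s), length Σ = 15.998965

segments=18 loops=1 length=15.999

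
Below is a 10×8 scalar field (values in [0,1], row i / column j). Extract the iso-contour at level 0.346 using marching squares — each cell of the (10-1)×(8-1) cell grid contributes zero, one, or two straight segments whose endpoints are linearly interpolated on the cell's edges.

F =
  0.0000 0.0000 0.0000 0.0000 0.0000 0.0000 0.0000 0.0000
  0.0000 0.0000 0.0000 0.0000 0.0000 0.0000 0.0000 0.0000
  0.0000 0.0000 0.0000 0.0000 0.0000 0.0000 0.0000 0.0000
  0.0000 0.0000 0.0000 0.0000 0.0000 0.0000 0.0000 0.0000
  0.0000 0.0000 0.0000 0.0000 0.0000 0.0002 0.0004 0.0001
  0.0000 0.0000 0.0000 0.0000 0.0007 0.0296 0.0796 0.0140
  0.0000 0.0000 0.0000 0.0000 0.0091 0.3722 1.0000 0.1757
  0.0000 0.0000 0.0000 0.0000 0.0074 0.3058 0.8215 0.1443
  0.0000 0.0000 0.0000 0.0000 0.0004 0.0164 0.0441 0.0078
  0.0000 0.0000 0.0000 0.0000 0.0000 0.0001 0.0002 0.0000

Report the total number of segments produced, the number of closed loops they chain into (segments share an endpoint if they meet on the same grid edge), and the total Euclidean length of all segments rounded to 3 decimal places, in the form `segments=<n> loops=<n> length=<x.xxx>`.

cell (5,4): code 0100 → (5.924,5.000)–(6.000,4.928)
cell (5,5): code 1100 → (5.289,6.000)–(5.924,5.000)
cell (5,6): code 1000 → (6.000,6.793)–(5.289,6.000)
cell (6,4): code 0010 → (6.000,4.928)–(6.395,5.000)
cell (6,5): code 0111 → (6.395,5.000)–(7.000,5.078)
cell (6,6): code 1001 → (7.000,6.702)–(6.000,6.793)
cell (7,5): code 0010 → (7.000,5.078)–(7.612,6.000)
cell (7,6): code 0001 → (7.612,6.000)–(7.000,6.702)
total: 8 segments, chained into 1 closed loop(s), length Σ = 6.407682

segments=8 loops=1 length=6.408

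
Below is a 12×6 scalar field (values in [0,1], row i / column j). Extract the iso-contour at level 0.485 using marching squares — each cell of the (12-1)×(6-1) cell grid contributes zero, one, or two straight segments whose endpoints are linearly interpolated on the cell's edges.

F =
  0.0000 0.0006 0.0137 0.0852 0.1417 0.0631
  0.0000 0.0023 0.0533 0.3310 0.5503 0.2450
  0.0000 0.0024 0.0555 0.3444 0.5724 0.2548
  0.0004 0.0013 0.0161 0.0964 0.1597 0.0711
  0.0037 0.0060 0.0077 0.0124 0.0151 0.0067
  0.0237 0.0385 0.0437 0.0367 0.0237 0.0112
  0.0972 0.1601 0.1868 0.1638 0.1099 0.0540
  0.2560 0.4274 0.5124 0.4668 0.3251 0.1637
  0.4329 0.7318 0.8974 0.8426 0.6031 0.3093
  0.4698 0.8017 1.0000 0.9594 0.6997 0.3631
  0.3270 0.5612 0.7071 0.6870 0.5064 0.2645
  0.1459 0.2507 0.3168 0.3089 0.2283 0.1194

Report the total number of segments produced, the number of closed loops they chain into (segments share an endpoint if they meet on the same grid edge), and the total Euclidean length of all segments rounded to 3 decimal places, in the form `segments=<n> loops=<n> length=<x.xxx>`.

segments=22 loops=2 length=16.347

cell (0,3): code 0100 → (0.840,4.000)–(1.000,3.702)
cell (0,4): code 1000 → (1.000,4.214)–(0.840,4.000)
cell (1,3): code 0110 → (1.000,3.702)–(2.000,3.617)
cell (1,4): code 1001 → (2.000,4.275)–(1.000,4.214)
cell (2,3): code 0010 → (2.000,3.617)–(2.212,4.000)
cell (2,4): code 0001 → (2.212,4.000)–(2.000,4.275)
cell (6,1): code 0100 → (6.916,2.000)–(7.000,1.678)
cell (6,2): code 1000 → (7.000,2.601)–(6.916,2.000)
cell (7,0): code 0100 → (7.189,1.000)–(8.000,0.174)
cell (7,1): code 1110 → (7.000,1.678)–(7.189,1.000)
cell (7,2): code 1101 → (7.048,3.000)–(7.000,2.601)
cell (7,3): code 1100 → (7.575,4.000)–(7.048,3.000)
cell (7,4): code 1000 → (8.000,4.402)–(7.575,4.000)
cell (8,0): code 0110 → (8.000,0.174)–(9.000,0.046)
cell (8,4): code 1001 → (9.000,4.638)–(8.000,4.402)
cell (9,0): code 0110 → (9.000,0.046)–(10.000,0.675)
cell (9,4): code 1001 → (10.000,4.088)–(9.000,4.638)
cell (10,0): code 0010 → (10.000,0.675)–(10.245,1.000)
cell (10,1): code 0011 → (10.245,1.000)–(10.569,2.000)
cell (10,2): code 0011 → (10.569,2.000)–(10.534,3.000)
cell (10,3): code 0011 → (10.534,3.000)–(10.077,4.000)
cell (10,4): code 0001 → (10.077,4.000)–(10.000,4.088)
total: 22 segments, chained into 2 closed loop(s), length Σ = 16.347478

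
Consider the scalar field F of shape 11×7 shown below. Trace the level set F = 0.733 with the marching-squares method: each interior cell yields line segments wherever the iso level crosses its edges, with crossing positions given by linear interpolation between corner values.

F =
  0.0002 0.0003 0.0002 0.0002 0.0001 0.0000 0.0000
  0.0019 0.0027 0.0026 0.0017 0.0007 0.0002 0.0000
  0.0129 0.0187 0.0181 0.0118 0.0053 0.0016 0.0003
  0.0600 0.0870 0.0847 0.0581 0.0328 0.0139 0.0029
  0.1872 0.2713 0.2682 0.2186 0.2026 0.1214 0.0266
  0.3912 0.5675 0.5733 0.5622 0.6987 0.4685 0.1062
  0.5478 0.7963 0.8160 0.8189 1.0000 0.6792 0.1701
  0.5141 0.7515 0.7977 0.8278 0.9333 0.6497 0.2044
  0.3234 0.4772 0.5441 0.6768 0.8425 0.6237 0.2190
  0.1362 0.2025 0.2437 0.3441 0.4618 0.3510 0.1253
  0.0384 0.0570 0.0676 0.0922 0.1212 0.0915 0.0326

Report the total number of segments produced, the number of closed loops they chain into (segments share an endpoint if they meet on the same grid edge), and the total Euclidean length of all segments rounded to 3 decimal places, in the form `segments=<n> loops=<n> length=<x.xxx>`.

segments=14 loops=1 length=11.770

cell (5,0): code 0100 → (5.723,1.000)–(6.000,0.745)
cell (5,1): code 1100 → (5.658,2.000)–(5.723,1.000)
cell (5,2): code 1100 → (5.665,3.000)–(5.658,2.000)
cell (5,3): code 1100 → (5.114,4.000)–(5.665,3.000)
cell (5,4): code 1000 → (6.000,4.832)–(5.114,4.000)
cell (6,0): code 0110 → (6.000,0.745)–(7.000,0.922)
cell (6,4): code 1001 → (7.000,4.706)–(6.000,4.832)
cell (7,0): code 0010 → (7.000,0.922)–(7.067,1.000)
cell (7,1): code 0011 → (7.067,1.000)–(7.255,2.000)
cell (7,2): code 0011 → (7.255,2.000)–(7.628,3.000)
cell (7,3): code 0111 → (7.628,3.000)–(8.000,3.339)
cell (7,4): code 1001 → (8.000,4.500)–(7.000,4.706)
cell (8,3): code 0010 → (8.000,3.339)–(8.288,4.000)
cell (8,4): code 0001 → (8.288,4.000)–(8.000,4.500)
total: 14 segments, chained into 1 closed loop(s), length Σ = 11.769536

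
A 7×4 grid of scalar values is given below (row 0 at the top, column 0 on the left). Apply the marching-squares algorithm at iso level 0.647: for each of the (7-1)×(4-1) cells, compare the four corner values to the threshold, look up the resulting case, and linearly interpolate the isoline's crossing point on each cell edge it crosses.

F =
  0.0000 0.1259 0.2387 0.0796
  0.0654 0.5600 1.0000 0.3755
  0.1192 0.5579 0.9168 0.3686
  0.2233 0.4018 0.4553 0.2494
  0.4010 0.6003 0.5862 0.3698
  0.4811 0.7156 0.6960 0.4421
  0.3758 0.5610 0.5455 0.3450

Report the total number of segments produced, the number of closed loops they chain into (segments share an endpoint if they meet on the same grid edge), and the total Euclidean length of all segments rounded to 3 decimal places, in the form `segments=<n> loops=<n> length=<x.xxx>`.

cell (0,1): code 0100 → (0.536,2.000)–(1.000,1.198)
cell (0,2): code 1000 → (1.000,2.565)–(0.536,2.000)
cell (1,1): code 0110 → (1.000,1.198)–(2.000,1.248)
cell (1,2): code 1001 → (2.000,2.492)–(1.000,2.565)
cell (2,1): code 0010 → (2.000,1.248)–(2.585,2.000)
cell (2,2): code 0001 → (2.585,2.000)–(2.000,2.492)
cell (4,0): code 0100 → (4.405,1.000)–(5.000,0.707)
cell (4,1): code 1100 → (4.554,2.000)–(4.405,1.000)
cell (4,2): code 1000 → (5.000,2.193)–(4.554,2.000)
cell (5,0): code 0010 → (5.000,0.707)–(5.444,1.000)
cell (5,1): code 0011 → (5.444,1.000)–(5.326,2.000)
cell (5,2): code 0001 → (5.326,2.000)–(5.000,2.193)
total: 12 segments, chained into 2 closed loop(s), length Σ = 9.455295

segments=12 loops=2 length=9.455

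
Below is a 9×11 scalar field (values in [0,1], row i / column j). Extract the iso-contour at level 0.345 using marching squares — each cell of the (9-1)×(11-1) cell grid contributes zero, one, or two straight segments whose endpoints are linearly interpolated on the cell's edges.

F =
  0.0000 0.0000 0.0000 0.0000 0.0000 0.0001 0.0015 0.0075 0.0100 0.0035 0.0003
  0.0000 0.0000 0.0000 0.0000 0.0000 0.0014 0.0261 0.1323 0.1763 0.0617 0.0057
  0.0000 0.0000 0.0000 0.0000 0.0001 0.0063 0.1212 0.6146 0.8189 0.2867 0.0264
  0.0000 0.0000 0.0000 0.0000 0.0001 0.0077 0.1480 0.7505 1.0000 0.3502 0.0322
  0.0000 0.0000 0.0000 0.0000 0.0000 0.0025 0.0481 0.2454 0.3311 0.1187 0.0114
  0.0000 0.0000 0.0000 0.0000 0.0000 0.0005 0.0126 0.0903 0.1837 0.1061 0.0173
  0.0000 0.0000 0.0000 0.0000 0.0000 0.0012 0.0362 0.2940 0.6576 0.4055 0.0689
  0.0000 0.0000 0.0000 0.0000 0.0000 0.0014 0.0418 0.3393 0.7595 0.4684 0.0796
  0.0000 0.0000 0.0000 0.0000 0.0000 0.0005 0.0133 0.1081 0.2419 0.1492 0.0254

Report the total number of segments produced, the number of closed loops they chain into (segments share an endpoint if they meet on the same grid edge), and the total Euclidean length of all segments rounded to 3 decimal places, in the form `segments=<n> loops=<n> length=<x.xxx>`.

segments=18 loops=2 length=15.769

cell (1,6): code 0100 → (1.441,7.000)–(2.000,6.454)
cell (1,7): code 1100 → (1.263,8.000)–(1.441,7.000)
cell (1,8): code 1000 → (2.000,8.890)–(1.263,8.000)
cell (2,6): code 0110 → (2.000,6.454)–(3.000,6.327)
cell (2,8): code 1101 → (2.918,9.000)–(2.000,8.890)
cell (2,9): code 1000 → (3.000,9.016)–(2.918,9.000)
cell (3,6): code 0010 → (3.000,6.327)–(3.803,7.000)
cell (3,7): code 0011 → (3.803,7.000)–(3.979,8.000)
cell (3,8): code 0011 → (3.979,8.000)–(3.022,9.000)
cell (3,9): code 0001 → (3.022,9.000)–(3.000,9.016)
cell (5,7): code 0100 → (5.340,8.000)–(6.000,7.140)
cell (5,8): code 1100 → (5.798,9.000)–(5.340,8.000)
cell (5,9): code 1000 → (6.000,9.180)–(5.798,9.000)
cell (6,7): code 0110 → (6.000,7.140)–(7.000,7.014)
cell (6,9): code 1001 → (7.000,9.317)–(6.000,9.180)
cell (7,7): code 0010 → (7.000,7.014)–(7.801,8.000)
cell (7,8): code 0011 → (7.801,8.000)–(7.387,9.000)
cell (7,9): code 0001 → (7.387,9.000)–(7.000,9.317)
total: 18 segments, chained into 2 closed loop(s), length Σ = 15.768959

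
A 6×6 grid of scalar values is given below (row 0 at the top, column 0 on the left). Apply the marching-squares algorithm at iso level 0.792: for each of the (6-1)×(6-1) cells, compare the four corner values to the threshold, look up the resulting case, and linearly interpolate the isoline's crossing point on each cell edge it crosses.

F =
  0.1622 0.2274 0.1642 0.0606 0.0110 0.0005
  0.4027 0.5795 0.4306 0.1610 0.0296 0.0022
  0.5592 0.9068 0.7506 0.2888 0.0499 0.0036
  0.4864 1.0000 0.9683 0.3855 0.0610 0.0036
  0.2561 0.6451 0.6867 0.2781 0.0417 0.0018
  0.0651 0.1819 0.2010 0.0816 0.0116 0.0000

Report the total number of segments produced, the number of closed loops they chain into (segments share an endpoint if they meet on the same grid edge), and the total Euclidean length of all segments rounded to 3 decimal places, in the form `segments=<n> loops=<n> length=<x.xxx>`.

cell (1,0): code 0100 → (1.649,1.000)–(2.000,0.670)
cell (1,1): code 1000 → (2.000,1.735)–(1.649,1.000)
cell (2,0): code 0110 → (2.000,0.670)–(3.000,0.595)
cell (2,1): code 1101 → (2.190,2.000)–(2.000,1.735)
cell (2,2): code 1000 → (3.000,2.303)–(2.190,2.000)
cell (3,0): code 0010 → (3.000,0.595)–(3.586,1.000)
cell (3,1): code 0011 → (3.586,1.000)–(3.626,2.000)
cell (3,2): code 0001 → (3.626,2.000)–(3.000,2.303)
total: 8 segments, chained into 1 closed loop(s), length Σ = 5.898120

segments=8 loops=1 length=5.898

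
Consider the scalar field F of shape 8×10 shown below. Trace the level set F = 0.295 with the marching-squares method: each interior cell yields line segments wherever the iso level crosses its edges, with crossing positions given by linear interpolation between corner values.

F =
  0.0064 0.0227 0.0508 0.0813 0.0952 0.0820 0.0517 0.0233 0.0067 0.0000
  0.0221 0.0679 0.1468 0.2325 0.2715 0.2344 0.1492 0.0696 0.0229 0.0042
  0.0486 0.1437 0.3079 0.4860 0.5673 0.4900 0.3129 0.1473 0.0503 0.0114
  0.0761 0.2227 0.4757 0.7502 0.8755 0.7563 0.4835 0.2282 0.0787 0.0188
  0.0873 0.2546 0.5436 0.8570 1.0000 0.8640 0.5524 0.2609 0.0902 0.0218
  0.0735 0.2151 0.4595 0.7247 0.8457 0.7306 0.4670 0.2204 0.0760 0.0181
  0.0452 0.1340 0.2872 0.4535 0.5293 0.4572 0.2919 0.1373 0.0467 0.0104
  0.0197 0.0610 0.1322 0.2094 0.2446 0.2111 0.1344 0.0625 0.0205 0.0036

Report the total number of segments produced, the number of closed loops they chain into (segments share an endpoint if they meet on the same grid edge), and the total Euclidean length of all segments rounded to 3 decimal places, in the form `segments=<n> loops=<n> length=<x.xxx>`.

segments=20 loops=1 length=17.942

cell (1,1): code 0100 → (1.920,2.000)–(2.000,1.921)
cell (1,2): code 1100 → (1.247,3.000)–(1.920,2.000)
cell (1,3): code 1100 → (1.079,4.000)–(1.247,3.000)
cell (1,4): code 1100 → (1.237,5.000)–(1.079,4.000)
cell (1,5): code 1100 → (1.891,6.000)–(1.237,5.000)
cell (1,6): code 1000 → (2.000,6.108)–(1.891,6.000)
cell (2,1): code 0110 → (2.000,1.921)–(3.000,1.286)
cell (2,6): code 1001 → (3.000,6.738)–(2.000,6.108)
cell (3,1): code 0110 → (3.000,1.286)–(4.000,1.140)
cell (3,6): code 1001 → (4.000,6.883)–(3.000,6.738)
cell (4,1): code 0110 → (4.000,1.140)–(5.000,1.327)
cell (4,6): code 1001 → (5.000,6.697)–(4.000,6.883)
cell (5,1): code 0010 → (5.000,1.327)–(5.955,2.000)
cell (5,2): code 0111 → (5.955,2.000)–(6.000,2.047)
cell (5,5): code 1011 → (6.000,5.981)–(5.982,6.000)
cell (5,6): code 0001 → (5.982,6.000)–(5.000,6.697)
cell (6,2): code 0010 → (6.000,2.047)–(6.649,3.000)
cell (6,3): code 0011 → (6.649,3.000)–(6.823,4.000)
cell (6,4): code 0011 → (6.823,4.000)–(6.659,5.000)
cell (6,5): code 0001 → (6.659,5.000)–(6.000,5.981)
total: 20 segments, chained into 1 closed loop(s), length Σ = 17.942241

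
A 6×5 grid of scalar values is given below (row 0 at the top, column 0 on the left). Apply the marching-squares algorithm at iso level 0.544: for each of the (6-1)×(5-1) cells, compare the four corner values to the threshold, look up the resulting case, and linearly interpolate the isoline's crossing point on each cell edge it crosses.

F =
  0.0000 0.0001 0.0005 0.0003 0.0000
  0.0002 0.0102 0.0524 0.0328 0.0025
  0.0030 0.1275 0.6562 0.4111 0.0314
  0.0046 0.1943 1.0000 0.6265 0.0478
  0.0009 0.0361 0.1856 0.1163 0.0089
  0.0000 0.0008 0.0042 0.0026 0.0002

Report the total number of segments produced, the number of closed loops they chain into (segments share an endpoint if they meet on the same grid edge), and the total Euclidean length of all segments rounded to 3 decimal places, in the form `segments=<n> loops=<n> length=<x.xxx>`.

segments=8 loops=1 length=5.155

cell (1,1): code 0100 → (1.814,2.000)–(2.000,1.788)
cell (1,2): code 1000 → (2.000,2.458)–(1.814,2.000)
cell (2,1): code 0110 → (2.000,1.788)–(3.000,1.434)
cell (2,2): code 1101 → (2.617,3.000)–(2.000,2.458)
cell (2,3): code 1000 → (3.000,3.143)–(2.617,3.000)
cell (3,1): code 0010 → (3.000,1.434)–(3.560,2.000)
cell (3,2): code 0011 → (3.560,2.000)–(3.162,3.000)
cell (3,3): code 0001 → (3.162,3.000)–(3.000,3.143)
total: 8 segments, chained into 1 closed loop(s), length Σ = 5.155006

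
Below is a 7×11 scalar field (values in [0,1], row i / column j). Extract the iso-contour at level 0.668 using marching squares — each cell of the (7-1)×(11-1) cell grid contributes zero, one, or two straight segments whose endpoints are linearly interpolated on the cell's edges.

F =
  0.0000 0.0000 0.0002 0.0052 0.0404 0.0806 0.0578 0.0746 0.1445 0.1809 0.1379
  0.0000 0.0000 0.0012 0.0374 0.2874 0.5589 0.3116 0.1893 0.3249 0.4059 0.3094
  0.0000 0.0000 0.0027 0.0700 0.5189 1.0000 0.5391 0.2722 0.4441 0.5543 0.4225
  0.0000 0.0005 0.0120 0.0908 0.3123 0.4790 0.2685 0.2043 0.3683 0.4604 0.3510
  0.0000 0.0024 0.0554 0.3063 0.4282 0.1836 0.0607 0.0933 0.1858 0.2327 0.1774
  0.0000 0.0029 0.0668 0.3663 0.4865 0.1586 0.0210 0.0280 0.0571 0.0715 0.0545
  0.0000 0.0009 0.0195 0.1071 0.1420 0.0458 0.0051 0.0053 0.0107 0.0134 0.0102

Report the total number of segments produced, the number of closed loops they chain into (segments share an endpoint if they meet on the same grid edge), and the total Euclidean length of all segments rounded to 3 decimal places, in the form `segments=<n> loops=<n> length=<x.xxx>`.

segments=4 loops=1 length=3.964

cell (1,4): code 0100 → (1.247,5.000)–(2.000,4.310)
cell (1,5): code 1000 → (2.000,5.720)–(1.247,5.000)
cell (2,4): code 0010 → (2.000,4.310)–(2.637,5.000)
cell (2,5): code 0001 → (2.637,5.000)–(2.000,5.720)
total: 4 segments, chained into 1 closed loop(s), length Σ = 3.963994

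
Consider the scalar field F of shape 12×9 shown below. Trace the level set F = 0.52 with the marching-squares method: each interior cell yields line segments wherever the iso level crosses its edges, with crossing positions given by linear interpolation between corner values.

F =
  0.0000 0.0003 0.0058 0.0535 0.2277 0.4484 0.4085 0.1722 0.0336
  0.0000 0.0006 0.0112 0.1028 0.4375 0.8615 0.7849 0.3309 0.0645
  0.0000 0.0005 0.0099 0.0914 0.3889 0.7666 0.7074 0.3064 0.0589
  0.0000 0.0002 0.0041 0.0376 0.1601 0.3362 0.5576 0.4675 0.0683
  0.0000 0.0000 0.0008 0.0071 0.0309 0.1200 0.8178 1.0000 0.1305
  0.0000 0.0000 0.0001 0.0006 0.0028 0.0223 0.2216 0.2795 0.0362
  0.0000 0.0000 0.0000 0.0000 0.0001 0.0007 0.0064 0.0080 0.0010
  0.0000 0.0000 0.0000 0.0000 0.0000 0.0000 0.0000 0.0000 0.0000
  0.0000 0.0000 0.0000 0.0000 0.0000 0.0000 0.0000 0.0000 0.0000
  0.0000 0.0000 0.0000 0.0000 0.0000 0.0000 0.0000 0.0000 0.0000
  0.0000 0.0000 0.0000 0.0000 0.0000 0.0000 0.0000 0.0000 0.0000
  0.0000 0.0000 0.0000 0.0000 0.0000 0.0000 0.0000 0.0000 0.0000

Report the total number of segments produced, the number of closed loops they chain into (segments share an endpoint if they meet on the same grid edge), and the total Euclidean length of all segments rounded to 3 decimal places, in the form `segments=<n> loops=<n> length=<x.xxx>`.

segments=14 loops=1 length=13.114

cell (0,4): code 0100 → (0.173,5.000)–(1.000,4.195)
cell (0,5): code 1100 → (0.296,6.000)–(0.173,5.000)
cell (0,6): code 1000 → (1.000,6.583)–(0.296,6.000)
cell (1,4): code 0110 → (1.000,4.195)–(2.000,4.347)
cell (1,6): code 1001 → (2.000,6.467)–(1.000,6.583)
cell (2,4): code 0010 → (2.000,4.347)–(2.573,5.000)
cell (2,5): code 0111 → (2.573,5.000)–(3.000,5.830)
cell (2,6): code 1001 → (3.000,6.417)–(2.000,6.467)
cell (3,5): code 0110 → (3.000,5.830)–(4.000,5.573)
cell (3,6): code 1101 → (3.099,7.000)–(3.000,6.417)
cell (3,7): code 1000 → (4.000,7.552)–(3.099,7.000)
cell (4,5): code 0010 → (4.000,5.573)–(4.499,6.000)
cell (4,6): code 0011 → (4.499,6.000)–(4.666,7.000)
cell (4,7): code 0001 → (4.666,7.000)–(4.000,7.552)
total: 14 segments, chained into 1 closed loop(s), length Σ = 13.114099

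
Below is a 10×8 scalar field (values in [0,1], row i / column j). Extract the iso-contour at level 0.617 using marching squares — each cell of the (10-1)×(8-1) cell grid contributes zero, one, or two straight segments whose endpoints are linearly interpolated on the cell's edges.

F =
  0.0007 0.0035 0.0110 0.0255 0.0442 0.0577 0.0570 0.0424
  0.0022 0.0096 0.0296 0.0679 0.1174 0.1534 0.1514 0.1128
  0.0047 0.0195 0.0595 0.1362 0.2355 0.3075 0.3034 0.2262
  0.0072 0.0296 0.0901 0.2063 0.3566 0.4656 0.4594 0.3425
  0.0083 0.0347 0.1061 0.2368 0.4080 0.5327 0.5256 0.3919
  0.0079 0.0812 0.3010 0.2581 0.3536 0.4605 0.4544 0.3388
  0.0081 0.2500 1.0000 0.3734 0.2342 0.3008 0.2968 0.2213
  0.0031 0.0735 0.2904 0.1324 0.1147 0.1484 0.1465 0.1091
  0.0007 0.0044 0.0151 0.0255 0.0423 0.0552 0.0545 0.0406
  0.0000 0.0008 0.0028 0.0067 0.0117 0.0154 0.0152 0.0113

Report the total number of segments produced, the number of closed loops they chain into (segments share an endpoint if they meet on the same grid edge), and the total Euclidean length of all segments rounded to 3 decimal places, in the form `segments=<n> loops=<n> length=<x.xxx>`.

cell (5,1): code 0100 → (5.452,2.000)–(6.000,1.489)
cell (5,2): code 1000 → (6.000,2.611)–(5.452,2.000)
cell (6,1): code 0010 → (6.000,1.489)–(6.540,2.000)
cell (6,2): code 0001 → (6.540,2.000)–(6.000,2.611)
total: 4 segments, chained into 1 closed loop(s), length Σ = 3.128340

segments=4 loops=1 length=3.128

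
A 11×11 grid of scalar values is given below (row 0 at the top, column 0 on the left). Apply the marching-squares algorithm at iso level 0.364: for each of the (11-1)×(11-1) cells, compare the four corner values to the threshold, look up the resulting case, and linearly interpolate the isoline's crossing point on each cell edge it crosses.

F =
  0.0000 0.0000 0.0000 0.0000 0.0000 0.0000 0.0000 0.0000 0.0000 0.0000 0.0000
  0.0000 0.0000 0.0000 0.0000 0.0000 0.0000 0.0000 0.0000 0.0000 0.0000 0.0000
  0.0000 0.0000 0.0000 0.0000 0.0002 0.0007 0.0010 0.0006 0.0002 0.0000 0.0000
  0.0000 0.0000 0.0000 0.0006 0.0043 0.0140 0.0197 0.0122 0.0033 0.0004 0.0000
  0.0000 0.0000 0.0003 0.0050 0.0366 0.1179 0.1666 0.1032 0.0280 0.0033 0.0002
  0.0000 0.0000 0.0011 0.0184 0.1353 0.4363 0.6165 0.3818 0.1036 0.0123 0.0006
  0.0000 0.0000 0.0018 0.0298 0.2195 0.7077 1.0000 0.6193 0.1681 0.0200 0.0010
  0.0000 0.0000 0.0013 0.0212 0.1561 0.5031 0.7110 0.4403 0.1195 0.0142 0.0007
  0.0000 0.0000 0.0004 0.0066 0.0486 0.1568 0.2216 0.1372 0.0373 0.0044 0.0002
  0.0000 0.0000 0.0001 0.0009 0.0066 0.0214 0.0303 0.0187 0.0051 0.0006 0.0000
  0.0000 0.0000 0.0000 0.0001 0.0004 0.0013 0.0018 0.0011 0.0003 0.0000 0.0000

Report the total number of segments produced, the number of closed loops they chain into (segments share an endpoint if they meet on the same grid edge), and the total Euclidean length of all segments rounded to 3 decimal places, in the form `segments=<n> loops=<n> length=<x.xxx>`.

segments=12 loops=1 length=9.970

cell (4,4): code 0100 → (4.773,5.000)–(5.000,4.760)
cell (4,5): code 1100 → (4.439,6.000)–(4.773,5.000)
cell (4,6): code 1100 → (4.936,7.000)–(4.439,6.000)
cell (4,7): code 1000 → (5.000,7.064)–(4.936,7.000)
cell (5,4): code 0110 → (5.000,4.760)–(6.000,4.296)
cell (5,7): code 1001 → (6.000,7.566)–(5.000,7.064)
cell (6,4): code 0110 → (6.000,4.296)–(7.000,4.599)
cell (6,7): code 1001 → (7.000,7.238)–(6.000,7.566)
cell (7,4): code 0010 → (7.000,4.599)–(7.402,5.000)
cell (7,5): code 0011 → (7.402,5.000)–(7.709,6.000)
cell (7,6): code 0011 → (7.709,6.000)–(7.252,7.000)
cell (7,7): code 0001 → (7.252,7.000)–(7.000,7.238)
total: 12 segments, chained into 1 closed loop(s), length Σ = 9.970277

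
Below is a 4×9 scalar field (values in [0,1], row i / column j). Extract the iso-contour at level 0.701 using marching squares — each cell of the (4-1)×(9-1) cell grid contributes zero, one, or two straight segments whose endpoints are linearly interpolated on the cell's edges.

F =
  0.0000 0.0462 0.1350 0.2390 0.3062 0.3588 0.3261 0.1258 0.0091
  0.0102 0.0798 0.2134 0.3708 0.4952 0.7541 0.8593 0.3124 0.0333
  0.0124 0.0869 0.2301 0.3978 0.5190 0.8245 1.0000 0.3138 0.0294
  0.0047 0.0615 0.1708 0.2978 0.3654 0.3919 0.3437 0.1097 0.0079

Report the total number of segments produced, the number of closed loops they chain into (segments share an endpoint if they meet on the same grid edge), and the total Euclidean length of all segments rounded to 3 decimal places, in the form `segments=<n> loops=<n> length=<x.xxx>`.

segments=8 loops=1 length=5.843

cell (0,4): code 0100 → (0.866,5.000)–(1.000,4.795)
cell (0,5): code 1100 → (0.703,6.000)–(0.866,5.000)
cell (0,6): code 1000 → (1.000,6.289)–(0.703,6.000)
cell (1,4): code 0110 → (1.000,4.795)–(2.000,4.596)
cell (1,6): code 1001 → (2.000,6.436)–(1.000,6.289)
cell (2,4): code 0010 → (2.000,4.596)–(2.285,5.000)
cell (2,5): code 0011 → (2.285,5.000)–(2.456,6.000)
cell (2,6): code 0001 → (2.456,6.000)–(2.000,6.436)
total: 8 segments, chained into 1 closed loop(s), length Σ = 5.842890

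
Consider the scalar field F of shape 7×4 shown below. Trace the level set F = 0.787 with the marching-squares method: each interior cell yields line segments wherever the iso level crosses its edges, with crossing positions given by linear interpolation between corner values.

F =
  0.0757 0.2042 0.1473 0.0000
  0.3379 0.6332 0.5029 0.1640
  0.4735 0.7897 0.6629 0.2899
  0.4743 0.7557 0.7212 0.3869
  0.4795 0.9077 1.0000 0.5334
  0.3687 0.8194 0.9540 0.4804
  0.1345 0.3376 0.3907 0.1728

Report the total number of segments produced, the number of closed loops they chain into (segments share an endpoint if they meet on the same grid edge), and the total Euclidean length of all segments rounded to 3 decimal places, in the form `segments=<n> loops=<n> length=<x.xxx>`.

segments=12 loops=2 length=6.554

cell (1,0): code 0100 → (1.983,1.000)–(2.000,0.991)
cell (1,1): code 1000 → (2.000,1.021)–(1.983,1.000)
cell (2,0): code 0010 → (2.000,0.991)–(2.079,1.000)
cell (2,1): code 0001 → (2.079,1.000)–(2.000,1.021)
cell (3,0): code 0100 → (3.206,1.000)–(4.000,0.718)
cell (3,1): code 1100 → (3.236,2.000)–(3.206,1.000)
cell (3,2): code 1000 → (4.000,2.456)–(3.236,2.000)
cell (4,0): code 0110 → (4.000,0.718)–(5.000,0.928)
cell (4,2): code 1001 → (5.000,2.353)–(4.000,2.456)
cell (5,0): code 0010 → (5.000,0.928)–(5.067,1.000)
cell (5,1): code 0011 → (5.067,1.000)–(5.296,2.000)
cell (5,2): code 0001 → (5.296,2.000)–(5.000,2.353)
total: 12 segments, chained into 2 closed loop(s), length Σ = 6.554050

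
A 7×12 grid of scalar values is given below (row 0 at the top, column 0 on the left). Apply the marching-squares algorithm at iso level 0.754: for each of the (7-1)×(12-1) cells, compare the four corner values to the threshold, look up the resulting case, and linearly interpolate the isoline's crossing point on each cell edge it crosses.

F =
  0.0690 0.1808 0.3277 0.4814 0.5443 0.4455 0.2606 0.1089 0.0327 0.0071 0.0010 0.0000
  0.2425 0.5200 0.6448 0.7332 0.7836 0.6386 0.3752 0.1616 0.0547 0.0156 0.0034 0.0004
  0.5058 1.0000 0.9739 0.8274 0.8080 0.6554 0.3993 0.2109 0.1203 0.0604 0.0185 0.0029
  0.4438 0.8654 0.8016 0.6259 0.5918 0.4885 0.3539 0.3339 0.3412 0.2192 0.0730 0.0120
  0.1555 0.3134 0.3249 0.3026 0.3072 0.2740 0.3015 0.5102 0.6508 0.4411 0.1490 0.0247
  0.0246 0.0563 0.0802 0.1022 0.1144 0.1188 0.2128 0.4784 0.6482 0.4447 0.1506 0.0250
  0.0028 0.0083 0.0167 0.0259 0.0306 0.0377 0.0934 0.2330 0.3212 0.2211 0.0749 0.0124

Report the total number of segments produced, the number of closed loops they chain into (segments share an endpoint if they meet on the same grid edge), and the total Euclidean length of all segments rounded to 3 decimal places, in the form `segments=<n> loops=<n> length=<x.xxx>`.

cell (0,3): code 0100 → (0.876,4.000)–(1.000,3.413)
cell (0,4): code 1000 → (1.000,4.204)–(0.876,4.000)
cell (1,0): code 0100 → (1.488,1.000)–(2.000,0.502)
cell (1,1): code 1100 → (1.332,2.000)–(1.488,1.000)
cell (1,2): code 1100 → (1.221,3.000)–(1.332,2.000)
cell (1,3): code 1110 → (1.000,3.413)–(1.221,3.000)
cell (1,4): code 1001 → (2.000,4.354)–(1.000,4.204)
cell (2,0): code 0110 → (2.000,0.502)–(3.000,0.736)
cell (2,2): code 1011 → (3.000,2.271)–(2.364,3.000)
cell (2,3): code 0011 → (2.364,3.000)–(2.250,4.000)
cell (2,4): code 0001 → (2.250,4.000)–(2.000,4.354)
cell (3,0): code 0010 → (3.000,0.736)–(3.202,1.000)
cell (3,1): code 0011 → (3.202,1.000)–(3.100,2.000)
cell (3,2): code 0001 → (3.100,2.000)–(3.000,2.271)
total: 14 segments, chained into 1 closed loop(s), length Σ = 10.111018

segments=14 loops=1 length=10.111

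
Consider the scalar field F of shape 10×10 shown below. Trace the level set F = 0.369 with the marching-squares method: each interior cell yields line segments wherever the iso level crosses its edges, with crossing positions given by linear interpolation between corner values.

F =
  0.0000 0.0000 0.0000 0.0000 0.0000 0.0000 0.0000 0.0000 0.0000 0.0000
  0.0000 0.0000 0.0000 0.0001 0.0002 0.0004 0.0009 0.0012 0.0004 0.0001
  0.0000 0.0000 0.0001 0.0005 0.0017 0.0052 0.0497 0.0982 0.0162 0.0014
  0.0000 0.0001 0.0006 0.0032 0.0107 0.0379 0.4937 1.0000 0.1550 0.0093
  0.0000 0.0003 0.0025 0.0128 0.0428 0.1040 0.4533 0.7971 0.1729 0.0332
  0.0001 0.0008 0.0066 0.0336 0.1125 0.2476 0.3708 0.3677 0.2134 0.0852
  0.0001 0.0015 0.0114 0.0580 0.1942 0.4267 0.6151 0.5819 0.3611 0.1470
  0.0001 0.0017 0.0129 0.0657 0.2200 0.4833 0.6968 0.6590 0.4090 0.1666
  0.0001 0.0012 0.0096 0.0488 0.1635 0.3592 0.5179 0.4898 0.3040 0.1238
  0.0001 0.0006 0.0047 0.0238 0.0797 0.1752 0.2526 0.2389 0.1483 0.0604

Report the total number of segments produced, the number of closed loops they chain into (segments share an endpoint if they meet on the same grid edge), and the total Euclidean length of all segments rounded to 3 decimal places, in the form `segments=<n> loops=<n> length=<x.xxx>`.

cell (2,5): code 0100 → (2.719,6.000)–(3.000,5.726)
cell (2,6): code 1100 → (2.300,7.000)–(2.719,6.000)
cell (2,7): code 1000 → (3.000,7.747)–(2.300,7.000)
cell (3,5): code 0110 → (3.000,5.726)–(4.000,5.759)
cell (3,7): code 1001 → (4.000,7.686)–(3.000,7.747)
cell (4,5): code 0110 → (4.000,5.759)–(5.000,5.985)
cell (4,6): code 1011 → (5.000,6.581)–(4.997,7.000)
cell (4,7): code 0001 → (4.997,7.000)–(4.000,7.686)
cell (5,4): code 0100 → (5.678,5.000)–(6.000,4.752)
cell (5,5): code 1110 → (5.000,5.985)–(5.678,5.000)
cell (5,6): code 1101 → (5.006,7.000)–(5.000,6.581)
cell (5,7): code 1000 → (6.000,7.964)–(5.006,7.000)
cell (6,4): code 0110 → (6.000,4.752)–(7.000,4.566)
cell (6,7): code 1101 → (6.165,8.000)–(6.000,7.964)
cell (6,8): code 1000 → (7.000,8.165)–(6.165,8.000)
cell (7,4): code 0010 → (7.000,4.566)–(7.921,5.000)
cell (7,5): code 0111 → (7.921,5.000)–(8.000,5.062)
cell (7,7): code 1011 → (8.000,7.650)–(7.381,8.000)
cell (7,8): code 0001 → (7.381,8.000)–(7.000,8.165)
cell (8,5): code 0010 → (8.000,5.062)–(8.561,6.000)
cell (8,6): code 0011 → (8.561,6.000)–(8.481,7.000)
cell (8,7): code 0001 → (8.481,7.000)–(8.000,7.650)
total: 22 segments, chained into 1 closed loop(s), length Σ = 17.750979

segments=22 loops=1 length=17.751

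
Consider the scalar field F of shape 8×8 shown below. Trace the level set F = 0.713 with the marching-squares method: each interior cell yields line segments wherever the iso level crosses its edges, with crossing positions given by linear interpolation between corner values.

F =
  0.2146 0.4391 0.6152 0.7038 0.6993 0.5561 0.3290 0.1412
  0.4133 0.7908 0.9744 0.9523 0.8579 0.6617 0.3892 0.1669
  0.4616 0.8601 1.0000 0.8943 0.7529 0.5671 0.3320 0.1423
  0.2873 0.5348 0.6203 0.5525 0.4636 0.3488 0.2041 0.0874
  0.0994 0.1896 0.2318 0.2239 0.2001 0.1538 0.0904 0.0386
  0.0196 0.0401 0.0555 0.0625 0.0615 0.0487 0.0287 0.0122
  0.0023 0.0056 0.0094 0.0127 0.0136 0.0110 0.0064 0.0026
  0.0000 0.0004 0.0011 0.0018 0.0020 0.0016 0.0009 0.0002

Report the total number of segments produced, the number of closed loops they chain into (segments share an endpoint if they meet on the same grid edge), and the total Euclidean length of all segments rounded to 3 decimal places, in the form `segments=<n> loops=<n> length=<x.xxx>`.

segments=12 loops=1 length=10.752

cell (0,0): code 0100 → (0.779,1.000)–(1.000,0.794)
cell (0,1): code 1100 → (0.272,2.000)–(0.779,1.000)
cell (0,2): code 1100 → (0.037,3.000)–(0.272,2.000)
cell (0,3): code 1100 → (0.086,4.000)–(0.037,3.000)
cell (0,4): code 1000 → (1.000,4.739)–(0.086,4.000)
cell (1,0): code 0110 → (1.000,0.794)–(2.000,0.631)
cell (1,4): code 1001 → (2.000,4.215)–(1.000,4.739)
cell (2,0): code 0010 → (2.000,0.631)–(2.452,1.000)
cell (2,1): code 0011 → (2.452,1.000)–(2.756,2.000)
cell (2,2): code 0011 → (2.756,2.000)–(2.530,3.000)
cell (2,3): code 0011 → (2.530,3.000)–(2.138,4.000)
cell (2,4): code 0001 → (2.138,4.000)–(2.000,4.215)
total: 12 segments, chained into 1 closed loop(s), length Σ = 10.752093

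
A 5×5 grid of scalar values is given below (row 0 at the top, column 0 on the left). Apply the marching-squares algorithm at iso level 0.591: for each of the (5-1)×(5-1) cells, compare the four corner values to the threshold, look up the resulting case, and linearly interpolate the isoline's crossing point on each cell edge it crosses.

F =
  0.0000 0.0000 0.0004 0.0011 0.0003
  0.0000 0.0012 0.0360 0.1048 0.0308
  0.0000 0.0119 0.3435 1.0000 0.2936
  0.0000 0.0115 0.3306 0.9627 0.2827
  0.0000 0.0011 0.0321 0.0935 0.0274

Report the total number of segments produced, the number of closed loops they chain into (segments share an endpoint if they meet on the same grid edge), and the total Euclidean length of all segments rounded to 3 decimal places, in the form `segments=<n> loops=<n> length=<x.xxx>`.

cell (1,2): code 0100 → (1.543,3.000)–(2.000,2.377)
cell (1,3): code 1000 → (2.000,3.579)–(1.543,3.000)
cell (2,2): code 0110 → (2.000,2.377)–(3.000,2.412)
cell (2,3): code 1001 → (3.000,3.547)–(2.000,3.579)
cell (3,2): code 0010 → (3.000,2.412)–(3.428,3.000)
cell (3,3): code 0001 → (3.428,3.000)–(3.000,3.547)
total: 6 segments, chained into 1 closed loop(s), length Σ = 4.932364

segments=6 loops=1 length=4.932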